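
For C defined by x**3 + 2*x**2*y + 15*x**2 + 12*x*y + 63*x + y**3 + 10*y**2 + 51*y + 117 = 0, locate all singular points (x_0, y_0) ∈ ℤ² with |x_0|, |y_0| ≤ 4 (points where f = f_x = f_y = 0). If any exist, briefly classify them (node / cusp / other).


Singular points: {(-3, -3)}; classification: cusp.

Compute partial derivatives:
  f_x = 3*x**2 + 4*x*y + 30*x + 12*y + 63.
  f_y = 2*x**2 + 12*x + 3*y**2 + 20*y + 51.
Scan x_0 ∈ {−4, ..., 4}. For each x_0, f_y(x_0, y) is a polynomial in y; find its integer roots y ∈ {−4, ..., 4}, then test f_x and f at those candidates.
  x = -4: f_y(-4, y) = 3*y**2 + 20*y + 35; no integer root y with |y| ≤ 4.
  x = -3: f_y(-3, y) = 3*y**2 + 20*y + 33; vanishes at y ∈ {-3}. (-3, -3): f_x = 0, f = 0 — SINGULAR.
  x = -2: f_y(-2, y) = 3*y**2 + 20*y + 35; no integer root y with |y| ≤ 4.
  x = -1: f_y(-1, y) = 3*y**2 + 20*y + 41; no integer root y with |y| ≤ 4.
  x = 0: f_y(0, y) = 3*y**2 + 20*y + 51; no integer root y with |y| ≤ 4.
  x = 1: f_y(1, y) = 3*y**2 + 20*y + 65; no integer root y with |y| ≤ 4.
  x = 2: f_y(2, y) = 3*y**2 + 20*y + 83; no integer root y with |y| ≤ 4.
  x = 3: f_y(3, y) = 3*y**2 + 20*y + 105; no integer root y with |y| ≤ 4.
  x = 4: f_y(4, y) = 3*y**2 + 20*y + 131; no integer root y with |y| ≤ 4.
Only singular point on the grid: (-3, -3).
Classify: substitute x = -3 + u, y = -3 + v and expand: f = u**3 + 2*u**2*v + v**3 + v**2.
No constant or linear terms (consistent with a singular point). Quadratic part: v**2. Cubic part: u**3 + 2*u**2*v + v**3.
The quadratic part v**2 is a perfect square, so there is a single (double) tangent line v = 0, i.e. y = -3. Restricting the cubic part to that line (v = 0) leaves u**3 ≠ 0, so f is not divisible by v and the branch is v² ≈ -u**3 to lowest order — this is a cusp.
Classification: cusp.


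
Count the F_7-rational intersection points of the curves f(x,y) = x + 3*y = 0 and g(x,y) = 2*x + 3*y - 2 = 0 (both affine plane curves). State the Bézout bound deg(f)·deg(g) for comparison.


Common zeros: {(2, 4)}; count = 1; Bézout bound = 1.

deg(f) = 1, deg(g) = 1, so Bézout bound = 1.
Scan x ∈ F_7. For each x, list the y ∈ F_7 with f(x, y) ≡ 0 and those with g(x, y) ≡ 0 (mod 7); the common zeros in that column are the intersection.
  x = 0: f ≡ 0 at y ∈ {0}; g ≡ 0 at y ∈ {3}; common: ∅.
  x = 1: f ≡ 0 at y ∈ {2}; g ≡ 0 at y ∈ {0}; common: ∅.
  x = 2: f ≡ 0 at y ∈ {4}; g ≡ 0 at y ∈ {4}; common: {4}.
  x = 3: f ≡ 0 at y ∈ {6}; g ≡ 0 at y ∈ {1}; common: ∅.
  x = 4: f ≡ 0 at y ∈ {1}; g ≡ 0 at y ∈ {5}; common: ∅.
  x = 5: f ≡ 0 at y ∈ {3}; g ≡ 0 at y ∈ {2}; common: ∅.
  x = 6: f ≡ 0 at y ∈ {5}; g ≡ 0 at y ∈ {6}; common: ∅.
Collecting: common zeros = {(2, 4)}, so the count is 1.
Comparison with the Bézout bound: 1 ≤ 1 = deg(f)·deg(g), as expected for curves with no common component (the bound is attained).


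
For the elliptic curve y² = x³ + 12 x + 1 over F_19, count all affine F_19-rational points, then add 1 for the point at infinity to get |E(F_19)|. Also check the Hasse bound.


Affine points = {(0, 1), (0, 18), (3, 8), (3, 11), (6, 2), (6, 17), (8, 1), (8, 18), (10, 0), (11, 1), (11, 18), (12, 7), (12, 12), (13, 6), (13, 13), (14, 5), (14, 14), (17, 8), (17, 11), (18, 8), (18, 11)}; affine count = 21; |E(F_19)| = 22.

Discriminant check: Δ ∝ 4a³ + 27b² = 4·12³ + 27·1² = 4·1728 + 27·1 ≡ 4 (mod 19). Nonzero ⇒ E is nonsingular.
For each x ∈ F_19, compute rhs = x³ + 12·x + 1 mod 19, then count y ∈ F_19 with y² ≡ rhs.
  x = 0: rhs = 1, matching y values: 1, 18 (2 points).
  x = 1: rhs = 14, matching y values: none (0 points).
  x = 2: rhs = 14, matching y values: none (0 points).
  x = 3: rhs = 7, matching y values: 8, 11 (2 points).
  x = 4: rhs = 18, matching y values: none (0 points).
  x = 5: rhs = 15, matching y values: none (0 points).
  x = 6: rhs = 4, matching y values: 2, 17 (2 points).
  x = 7: rhs = 10, matching y values: none (0 points).
  x = 8: rhs = 1, matching y values: 1, 18 (2 points).
  x = 9: rhs = 2, matching y values: none (0 points).
  x = 10: rhs = 0, matching y values: 0 (1 points).
  x = 11: rhs = 1, matching y values: 1, 18 (2 points).
  x = 12: rhs = 11, matching y values: 7, 12 (2 points).
  x = 13: rhs = 17, matching y values: 6, 13 (2 points).
  x = 14: rhs = 6, matching y values: 5, 14 (2 points).
  x = 15: rhs = 3, matching y values: none (0 points).
  x = 16: rhs = 14, matching y values: none (0 points).
  x = 17: rhs = 7, matching y values: 8, 11 (2 points).
  x = 18: rhs = 7, matching y values: 8, 11 (2 points).
Total affine count: 21.
Full point count |E(F_19)| = 21 + 1 = 22.
Hasse bound: |22 − (19+1)| = |2| = 2 ≤ 2√19 ≈ 8.7178 ✓.


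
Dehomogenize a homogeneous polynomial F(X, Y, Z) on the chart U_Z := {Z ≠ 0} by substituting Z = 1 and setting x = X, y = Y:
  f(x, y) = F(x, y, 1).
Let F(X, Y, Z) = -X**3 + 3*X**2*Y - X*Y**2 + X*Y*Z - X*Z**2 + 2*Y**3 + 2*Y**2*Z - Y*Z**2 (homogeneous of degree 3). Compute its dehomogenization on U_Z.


f(x, y) = -x**3 + 3*x**2*y - x*y**2 + x*y - x + 2*y**3 + 2*y**2 - y

On U_Z we set Z = 1. Each monomial c·X^i·Y^j·Z^k in F becomes c·x^i·y^j·1^k = c·x^i·y^j.
Substituting Z = 1: F(X, Y, 1) = -x**3 + 3*x**2*y - x*y**2 + x*y - x + 2*y**3 + 2*y**2 - y.
Note: deg(f) ≤ deg(F) = 3; strict inequality happens when F is divisible by Z (lost terms).


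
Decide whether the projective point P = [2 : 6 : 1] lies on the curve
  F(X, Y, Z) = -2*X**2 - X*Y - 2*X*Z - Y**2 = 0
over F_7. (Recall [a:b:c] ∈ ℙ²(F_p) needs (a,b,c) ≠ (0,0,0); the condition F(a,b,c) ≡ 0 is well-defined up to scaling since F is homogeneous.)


F(2,6,1) ≡ 3 (mod 7); P is NOT on the curve.

Evaluate F(2, 6, 1) term-by-term (mod 7).
  -2*X**2 ↦ -2·4·1·1 = -8
  -X*Y ↦ -1·2·6·1 = -12
  -2*X*Z ↦ -2·2·1·1 = -4
  -Y**2 ↦ -1·1·36·1 = -36
Sum: F(2, 6, 1) = (-8) + (-12) + (-4) + (-36) = -60.
Reducing mod 7: -60 ≡ 3 (mod 7).
Since F(a, b, c) ≡ 3 ≠ 0 (mod 7), P does NOT lie on the curve.


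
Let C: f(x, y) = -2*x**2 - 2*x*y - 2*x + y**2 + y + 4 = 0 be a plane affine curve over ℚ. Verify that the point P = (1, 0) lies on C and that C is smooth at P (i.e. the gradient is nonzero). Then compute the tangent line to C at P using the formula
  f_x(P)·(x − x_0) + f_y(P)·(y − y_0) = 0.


Tangent line at P: -6*x - y + 6 = 0.

Step 1: f(1, 0) = 0, so P lies on C.
Step 2: partial derivatives
  f_x(x, y) = -4*x - 2*y - 2, f_y(x, y) = -2*x + 2*y + 1.
  f_x(P) = -6, f_y(P) = -1 (gradient nonzero, so P is smooth).
Step 3: tangent line at P: -6·(x − 1) + -1·(y − 0) = 0.
Expanding: -6*x - y + 6 = 0.


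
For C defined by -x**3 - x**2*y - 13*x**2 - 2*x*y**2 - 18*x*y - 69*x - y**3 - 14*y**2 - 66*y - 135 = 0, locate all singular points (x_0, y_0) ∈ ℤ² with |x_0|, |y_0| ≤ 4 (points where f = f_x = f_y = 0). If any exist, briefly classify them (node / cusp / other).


Singular points: {(-3, -3)}; classification: node.

Compute partial derivatives:
  f_x = -3*x**2 - 2*x*y - 26*x - 2*y**2 - 18*y - 69.
  f_y = -x**2 - 4*x*y - 18*x - 3*y**2 - 28*y - 66.
Scan x_0 ∈ {−4, ..., 4}. For each x_0, f_y(x_0, y) is a polynomial in y; find its integer roots y ∈ {−4, ..., 4}, then test f_x and f at those candidates.
  x = -4: f_y(-4, y) = -3*y**2 - 12*y - 10; no integer root y with |y| ≤ 4.
  x = -3: f_y(-3, y) = -3*y**2 - 16*y - 21; vanishes at y ∈ {-3}. (-3, -3): f_x = 0, f = 0 — SINGULAR.
  x = -2: f_y(-2, y) = -3*y**2 - 20*y - 34; no integer root y with |y| ≤ 4.
  x = -1: f_y(-1, y) = -3*y**2 - 24*y - 49; no integer root y with |y| ≤ 4.
  x = 0: f_y(0, y) = -3*y**2 - 28*y - 66; no integer root y with |y| ≤ 4.
  x = 1: f_y(1, y) = -3*y**2 - 32*y - 85; no integer root y with |y| ≤ 4.
  x = 2: f_y(2, y) = -3*y**2 - 36*y - 106; no integer root y with |y| ≤ 4.
  x = 3: f_y(3, y) = -3*y**2 - 40*y - 129; no integer root y with |y| ≤ 4.
  x = 4: f_y(4, y) = -3*y**2 - 44*y - 154; no integer root y with |y| ≤ 4.
Only singular point on the grid: (-3, -3).
Classify: substitute x = -3 + u, y = -3 + v and expand: f = -u**3 - u**2*v - u**2 - 2*u*v**2 - v**3 + v**2.
No constant or linear terms (consistent with a singular point). Quadratic part: -u**2 + v**2. Cubic part: -u**3 - u**2*v - 2*u*v**2 - v**3.
The quadratic part v**2 - u**2 = (v − u)(v + u) splits into two distinct linear factors, so there are two distinct tangent lines y − -3 = ±(x − -3) — this is a node (ordinary double point).
Classification: node.


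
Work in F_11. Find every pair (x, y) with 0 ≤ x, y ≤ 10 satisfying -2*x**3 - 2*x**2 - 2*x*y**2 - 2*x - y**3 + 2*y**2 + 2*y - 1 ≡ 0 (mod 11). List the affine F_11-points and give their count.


Affine F_11-points: {(0, 5), (0, 9), (0, 10), (1, 2), (2, 9), (3, 2), (4, 7), (4, 10), (5, 4), (5, 6), (6, 0), (6, 2), (6, 10), (7, 7), (8, 9), (9, 0), (9, 3), (10, 7)}; count = 18.

For each of the 121 pairs (x, y) ∈ F_11², evaluate f(x, y) mod 11. Record the zeros.
  x = 0: [0↦10, 1↦2, 2↦3, 3↦7, 4↦8, 5↦0, 6↦10, 7↦10, 8↦5, 9↦0, 10↦0]  zeros at y ∈ {5, 9, 10}
  x = 1: [0↦4, 1↦5, 2↦0, 3↦5, 4↦3, 5↦10, 6↦9, 7↦5, 8↦3, 9↦8, 10↦3]  zeros at y ∈ {2}
  x = 2: [0↦4, 1↦3, 2↦3, 3↦9, 4↦4, 5↦4, 6↦3, 7↦6, 8↦7, 9↦0, 10↦1]  zeros at y ∈ {9}
  x = 3: [0↦9, 1↦6, 2↦0, 3↦7, 4↦10, 5↦3, 6↦2, 7↦1, 8↦5, 9↦8, 10↦4]  zeros at y ∈ {2}
  x = 4: [0↦7, 1↦2, 2↦1, 3↦9, 4↦9, 5↦6, 6↦5, 7↦0, 8↦7, 9↦9, 10↦0]  zeros at y ∈ {7, 10}
  x = 5: [0↦8, 1↦1, 2↦5, 3↦3, 4↦0, 5↦1, 6↦0, 7↦2, 8↦1, 9↦2, 10↦10]  zeros at y ∈ {4, 6}
  x = 6: [0↦0, 1↦2, 2↦0, 3↦10, 4↦4, 5↦9, 6↦8, 7↦6, 8↦8, 9↦8, 10↦0]  zeros at y ∈ {0, 2, 10}
  x = 7: [0↦4, 1↦4, 2↦7, 3↦7, 4↦9, 5↦7, 6↦6, 7↦0, 8↦5, 9↦4, 10↦2]  zeros at y ∈ {7}
  x = 8: [0↦8, 1↦6, 2↦3, 3↦4, 4↦3, 5↦5, 6↦4, 7↦5, 8↦2, 9↦0, 10↦4]  zeros at y ∈ {9}
  x = 9: [0↦0, 1↦7, 2↦9, 3↦0, 4↦7, 5↦2, 6↦1, 7↦9, 8↦9, 9↦6, 10↦5]  zeros at y ∈ {0, 3}
  x = 10: [0↦1, 1↦6, 2↦2, 3↦5, 4↦9, 5↦8, 6↦7, 7↦0, 8↦3, 9↦10, 10↦4]  zeros at y ∈ {7}
Collecting zeros: affine points = {(0, 5), (0, 9), (0, 10), (1, 2), (2, 9), (3, 2), (4, 7), (4, 10), (5, 4), (5, 6), (6, 0), (6, 2), (6, 10), (7, 7), (8, 9), (9, 0), (9, 3), (10, 7)}.
Total count |C(F_11)_aff| = 18.


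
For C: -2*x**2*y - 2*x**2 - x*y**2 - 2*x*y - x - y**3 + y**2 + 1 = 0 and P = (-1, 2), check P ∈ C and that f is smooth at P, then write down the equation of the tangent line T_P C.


Tangent line at P: 3*x - 4*y + 11 = 0.

Step 1: f(-1, 2) = 0, so P lies on C.
Step 2: partial derivatives
  f_x(x, y) = -4*x*y - 4*x - y**2 - 2*y - 1, f_y(x, y) = -2*x**2 - 2*x*y - 2*x - 3*y**2 + 2*y.
  f_x(P) = 3, f_y(P) = -4 (gradient nonzero, so P is smooth).
Step 3: tangent line at P: 3·(x − -1) + -4·(y − 2) = 0.
Expanding: 3*x - 4*y + 11 = 0.


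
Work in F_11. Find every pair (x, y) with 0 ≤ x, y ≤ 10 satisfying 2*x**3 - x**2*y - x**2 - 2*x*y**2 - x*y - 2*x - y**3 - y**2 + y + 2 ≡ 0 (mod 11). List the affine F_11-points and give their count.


Affine F_11-points: {(0, 5), (1, 10), (2, 3), (2, 4), (2, 10), (3, 1), (4, 1), (5, 1), (7, 8), (8, 0), (8, 6), (8, 10), (10, 7), (10, 9)}; count = 14.

For each of the 121 pairs (x, y) ∈ F_11², evaluate f(x, y) mod 11. Record the zeros.
  x = 0: [0↦2, 1↦1, 2↦3, 3↦2, 4↦3, 5↦0, 6↦9, 7↦2, 8↦6, 9↦4, 10↦1]  zeros at y ∈ {5}
  x = 1: [0↦1, 1↦7, 2↦1, 3↦10, 4↦6, 5↦5, 6↦1, 7↦10, 8↦4, 9↦10, 10↦0]  zeros at y ∈ {10}
  x = 2: [0↦10, 1↦10, 2↦5, 3↦0, 4↦0, 5↦10, 6↦2, 7↦3, 8↦7, 9↦8, 10↦0]  zeros at y ∈ {3, 4, 10}
  x = 3: [0↦8, 1↦0, 2↦5, 3↦6, 4↦8, 5↦5, 6↦2, 7↦4, 8↦5, 9↦10, 10↦2]  zeros at y ∈ {1}
  x = 4: [0↦7, 1↦0, 2↦2, 3↦7, 4↦9, 5↦2, 6↦2, 7↦3, 8↦10, 9↦6, 10↦7]  zeros at y ∈ {1}
  x = 5: [0↦8, 1↦0, 2↦8, 3↦4, 4↦4, 5↦2, 6↦3, 7↦1, 8↦1, 9↦8, 10↦5]  zeros at y ∈ {1}
  x = 6: [0↦1, 1↦1, 2↦2, 3↦9, 4↦5, 5↦6, 6↦6, 7↦10, 8↦1, 9↦6, 10↦8]  zeros at y ∈ ∅
  x = 7: [0↦9, 1↦4, 2↦7, 3↦1, 4↦2, 5↦4, 6↦1, 7↦9, 8↦0, 9↦1, 10↦6]  zeros at y ∈ {8}
  x = 8: [0↦0, 1↦10, 2↦2, 3↦3, 4↦7, 5↦8, 6↦0, 7↦10, 8↦10, 9↦5, 10↦0]  zeros at y ∈ {0, 6, 10}
  x = 9: [0↦8, 1↦9, 2↦10, 3↦5, 4↦10, 5↦8, 6↦4, 7↦3, 8↦10, 9↦8, 10↦2]  zeros at y ∈ ∅
  x = 10: [0↦1, 1↦2, 2↦10, 3↦8, 4↦1, 5↦5, 6↦3, 7↦0, 8↦1, 9↦0, 10↦2]  zeros at y ∈ {7, 9}
Collecting zeros: affine points = {(0, 5), (1, 10), (2, 3), (2, 4), (2, 10), (3, 1), (4, 1), (5, 1), (7, 8), (8, 0), (8, 6), (8, 10), (10, 7), (10, 9)}.
Total count |C(F_11)_aff| = 14.


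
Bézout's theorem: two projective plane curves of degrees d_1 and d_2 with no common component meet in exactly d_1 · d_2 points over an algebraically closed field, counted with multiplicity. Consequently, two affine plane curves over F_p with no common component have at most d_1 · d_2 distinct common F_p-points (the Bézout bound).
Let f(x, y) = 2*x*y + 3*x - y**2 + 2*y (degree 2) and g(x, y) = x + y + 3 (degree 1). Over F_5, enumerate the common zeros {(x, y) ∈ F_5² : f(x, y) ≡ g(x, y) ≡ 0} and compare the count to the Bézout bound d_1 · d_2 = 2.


Common zeros: {(0, 2), (3, 4)}; count = 2; Bézout bound = 2.

deg(f) = 2, deg(g) = 1, so Bézout bound = 2.
Scan x ∈ F_5. For each x, list the y ∈ F_5 with f(x, y) ≡ 0 and those with g(x, y) ≡ 0 (mod 5); the common zeros in that column are the intersection.
  x = 0: f ≡ 0 at y ∈ {0, 2}; g ≡ 0 at y ∈ {2}; common: {2}.
  x = 1: f ≡ 0 at y ∈ ∅; g ≡ 0 at y ∈ {1}; common: ∅.
  x = 2: f ≡ 0 at y ∈ {3}; g ≡ 0 at y ∈ {0}; common: ∅.
  x = 3: f ≡ 0 at y ∈ {4}; g ≡ 0 at y ∈ {4}; common: {4}.
  x = 4: f ≡ 0 at y ∈ ∅; g ≡ 0 at y ∈ {3}; common: ∅.
Collecting: common zeros = {(0, 2), (3, 4)}, so the count is 2.
Comparison with the Bézout bound: 2 ≤ 2 = deg(f)·deg(g), as expected for curves with no common component (the bound is attained).


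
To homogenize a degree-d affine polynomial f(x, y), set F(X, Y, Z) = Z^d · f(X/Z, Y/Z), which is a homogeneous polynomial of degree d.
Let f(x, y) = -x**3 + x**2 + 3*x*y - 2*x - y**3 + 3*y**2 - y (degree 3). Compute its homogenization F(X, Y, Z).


F(X, Y, Z) = -X**3 + X**2*Z + 3*X*Y*Z - 2*X*Z**2 - Y**3 + 3*Y**2*Z - Y*Z**2

deg(f) = 3.
Substitute x = X/Z, y = Y/Z into f, then multiply by Z^3.
  monomial -1·x^3·y^0 ↦ -1·X^3·Y^0·Z^0.
  monomial 1·x^2·y^0 ↦ 1·X^2·Y^0·Z^1.
  monomial 3·x^1·y^1 ↦ 3·X^1·Y^1·Z^1.
  monomial -2·x^1·y^0 ↦ -2·X^1·Y^0·Z^2.
  monomial -1·x^0·y^3 ↦ -1·X^0·Y^3·Z^0.
  monomial 3·x^0·y^2 ↦ 3·X^0·Y^2·Z^1.
  monomial -1·x^0·y^1 ↦ -1·X^0·Y^1·Z^2.
Collecting: F(X, Y, Z) = -X**3 + X**2*Z + 3*X*Y*Z - 2*X*Z**2 - Y**3 + 3*Y**2*Z - Y*Z**2.


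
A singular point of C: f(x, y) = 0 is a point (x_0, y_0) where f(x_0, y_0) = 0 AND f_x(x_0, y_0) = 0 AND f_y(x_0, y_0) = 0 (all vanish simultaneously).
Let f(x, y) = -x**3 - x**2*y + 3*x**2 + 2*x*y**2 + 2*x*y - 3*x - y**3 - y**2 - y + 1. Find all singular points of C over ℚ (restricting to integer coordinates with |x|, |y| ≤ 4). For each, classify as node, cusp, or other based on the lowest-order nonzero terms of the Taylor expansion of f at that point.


Singular points: {(1, 0)}; classification: cusp.

Compute partial derivatives:
  f_x = -3*x**2 - 2*x*y + 6*x + 2*y**2 + 2*y - 3.
  f_y = -x**2 + 4*x*y + 2*x - 3*y**2 - 2*y - 1.
Scan x_0 ∈ {−4, ..., 4}. For each x_0, f_y(x_0, y) is a polynomial in y; find its integer roots y ∈ {−4, ..., 4}, then test f_x and f at those candidates.
  x = -4: f_y(-4, y) = -3*y**2 - 18*y - 25; no integer root y with |y| ≤ 4.
  x = -3: f_y(-3, y) = -3*y**2 - 14*y - 16; vanishes at y ∈ {-2}. (-3, -2): f_x = -56 ≠ 0.
  x = -2: f_y(-2, y) = -3*y**2 - 10*y - 9; no integer root y with |y| ≤ 4.
  x = -1: f_y(-1, y) = -3*y**2 - 6*y - 4; no integer root y with |y| ≤ 4.
  x = 0: f_y(0, y) = -3*y**2 - 2*y - 1; no integer root y with |y| ≤ 4.
  x = 1: f_y(1, y) = -3*y**2 + 2*y; vanishes at y ∈ {0}. (1, 0): f_x = 0, f = 0 — SINGULAR.
  x = 2: f_y(2, y) = -3*y**2 + 6*y - 1; no integer root y with |y| ≤ 4.
  x = 3: f_y(3, y) = -3*y**2 + 10*y - 4; no integer root y with |y| ≤ 4.
  x = 4: f_y(4, y) = -3*y**2 + 14*y - 9; no integer root y with |y| ≤ 4.
Only singular point on the grid: (1, 0).
Classify: substitute x = 1 + u, y = 0 + v and expand: f = -u**3 - u**2*v + 2*u*v**2 - v**3 + v**2.
No constant or linear terms (consistent with a singular point). Quadratic part: v**2. Cubic part: -u**3 - u**2*v + 2*u*v**2 - v**3.
The quadratic part v**2 is a perfect square, so there is a single (double) tangent line v = 0, i.e. y = 0. Restricting the cubic part to that line (v = 0) leaves -u**3 ≠ 0, so f is not divisible by v and the branch is v² ≈ u**3 to lowest order — this is a cusp.
Classification: cusp.


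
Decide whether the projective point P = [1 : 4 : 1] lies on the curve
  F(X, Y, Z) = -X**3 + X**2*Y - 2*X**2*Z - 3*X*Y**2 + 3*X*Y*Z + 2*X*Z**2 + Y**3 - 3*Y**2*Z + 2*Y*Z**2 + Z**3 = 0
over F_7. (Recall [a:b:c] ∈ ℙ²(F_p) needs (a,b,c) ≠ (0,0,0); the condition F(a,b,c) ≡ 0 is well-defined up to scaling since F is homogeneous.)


F(1,4,1) ≡ 6 (mod 7); P is NOT on the curve.

Evaluate F(1, 4, 1) term-by-term (mod 7).
  -X**3 ↦ -1·1·1·1 = -1
  X**2*Y ↦ 1·1·4·1 = 4
  -2*X**2*Z ↦ -2·1·1·1 = -2
  -3*X*Y**2 ↦ -3·1·16·1 = -48
  3*X*Y*Z ↦ 3·1·4·1 = 12
  2*X*Z**2 ↦ 2·1·1·1 = 2
  Y**3 ↦ 1·1·64·1 = 64
  -3*Y**2*Z ↦ -3·1·16·1 = -48
  2*Y*Z**2 ↦ 2·1·4·1 = 8
  Z**3 ↦ 1·1·1·1 = 1
Sum: F(1, 4, 1) = (-1) + (4) + (-2) + (-48) + (12) + (2) + (64) + (-48) + (8) + (1) = -8.
Reducing mod 7: -8 ≡ 6 (mod 7).
Since F(a, b, c) ≡ 6 ≠ 0 (mod 7), P does NOT lie on the curve.


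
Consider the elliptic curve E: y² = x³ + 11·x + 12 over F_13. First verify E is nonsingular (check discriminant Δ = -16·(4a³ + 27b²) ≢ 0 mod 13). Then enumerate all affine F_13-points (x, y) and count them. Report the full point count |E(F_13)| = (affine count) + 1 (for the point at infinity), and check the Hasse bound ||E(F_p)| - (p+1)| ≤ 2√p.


Affine points = {(0, 5), (0, 8), (2, 4), (2, 9), (4, 4), (4, 9), (5, 6), (5, 7), (7, 4), (7, 9), (8, 1), (8, 12), (10, 2), (10, 11), (12, 0)}; affine count = 15; |E(F_13)| = 16.

Discriminant check: Δ ∝ 4a³ + 27b² = 4·11³ + 27·12² = 4·1331 + 27·144 ≡ 8 (mod 13). Nonzero ⇒ E is nonsingular.
For each x ∈ F_13, compute rhs = x³ + 11·x + 12 mod 13, then count y ∈ F_13 with y² ≡ rhs.
  x = 0: rhs = 12, matching y values: 5, 8 (2 points).
  x = 1: rhs = 11, matching y values: none (0 points).
  x = 2: rhs = 3, matching y values: 4, 9 (2 points).
  x = 3: rhs = 7, matching y values: none (0 points).
  x = 4: rhs = 3, matching y values: 4, 9 (2 points).
  x = 5: rhs = 10, matching y values: 6, 7 (2 points).
  x = 6: rhs = 8, matching y values: none (0 points).
  x = 7: rhs = 3, matching y values: 4, 9 (2 points).
  x = 8: rhs = 1, matching y values: 1, 12 (2 points).
  x = 9: rhs = 8, matching y values: none (0 points).
  x = 10: rhs = 4, matching y values: 2, 11 (2 points).
  x = 11: rhs = 8, matching y values: none (0 points).
  x = 12: rhs = 0, matching y values: 0 (1 points).
Total affine count: 15.
Full point count |E(F_13)| = 15 + 1 = 16.
Hasse bound: |16 − (13+1)| = |2| = 2 ≤ 2√13 ≈ 7.2111 ✓.


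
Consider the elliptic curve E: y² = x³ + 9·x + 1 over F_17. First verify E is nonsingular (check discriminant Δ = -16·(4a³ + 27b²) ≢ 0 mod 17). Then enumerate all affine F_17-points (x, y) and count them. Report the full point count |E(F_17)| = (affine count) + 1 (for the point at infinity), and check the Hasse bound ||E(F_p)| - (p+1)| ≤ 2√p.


Affine points = {(0, 1), (0, 16), (3, 2), (3, 15), (4, 4), (4, 13), (5, 1), (5, 16), (6, 4), (6, 13), (7, 4), (7, 13), (12, 1), (12, 16), (14, 7), (14, 10), (15, 3), (15, 14), (16, 5), (16, 12)}; affine count = 20; |E(F_17)| = 21.

Discriminant check: Δ ∝ 4a³ + 27b² = 4·9³ + 27·1² = 4·729 + 27·1 ≡ 2 (mod 17). Nonzero ⇒ E is nonsingular.
For each x ∈ F_17, compute rhs = x³ + 9·x + 1 mod 17, then count y ∈ F_17 with y² ≡ rhs.
  x = 0: rhs = 1, matching y values: 1, 16 (2 points).
  x = 1: rhs = 11, matching y values: none (0 points).
  x = 2: rhs = 10, matching y values: none (0 points).
  x = 3: rhs = 4, matching y values: 2, 15 (2 points).
  x = 4: rhs = 16, matching y values: 4, 13 (2 points).
  x = 5: rhs = 1, matching y values: 1, 16 (2 points).
  x = 6: rhs = 16, matching y values: 4, 13 (2 points).
  x = 7: rhs = 16, matching y values: 4, 13 (2 points).
  x = 8: rhs = 7, matching y values: none (0 points).
  x = 9: rhs = 12, matching y values: none (0 points).
  x = 10: rhs = 3, matching y values: none (0 points).
  x = 11: rhs = 3, matching y values: none (0 points).
  x = 12: rhs = 1, matching y values: 1, 16 (2 points).
  x = 13: rhs = 3, matching y values: none (0 points).
  x = 14: rhs = 15, matching y values: 7, 10 (2 points).
  x = 15: rhs = 9, matching y values: 3, 14 (2 points).
  x = 16: rhs = 8, matching y values: 5, 12 (2 points).
Total affine count: 20.
Full point count |E(F_17)| = 20 + 1 = 21.
Hasse bound: |21 − (17+1)| = |3| = 3 ≤ 2√17 ≈ 8.2462 ✓.


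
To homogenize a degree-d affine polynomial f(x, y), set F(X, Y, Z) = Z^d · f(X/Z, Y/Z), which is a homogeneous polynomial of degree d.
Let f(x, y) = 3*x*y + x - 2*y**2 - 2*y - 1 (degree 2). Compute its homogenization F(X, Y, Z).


F(X, Y, Z) = 3*X*Y + X*Z - 2*Y**2 - 2*Y*Z - Z**2

deg(f) = 2.
Substitute x = X/Z, y = Y/Z into f, then multiply by Z^2.
  monomial 3·x^1·y^1 ↦ 3·X^1·Y^1·Z^0.
  monomial 1·x^1·y^0 ↦ 1·X^1·Y^0·Z^1.
  monomial -2·x^0·y^2 ↦ -2·X^0·Y^2·Z^0.
  monomial -2·x^0·y^1 ↦ -2·X^0·Y^1·Z^1.
  monomial -1·x^0·y^0 ↦ -1·X^0·Y^0·Z^2.
Collecting: F(X, Y, Z) = 3*X*Y + X*Z - 2*Y**2 - 2*Y*Z - Z**2.


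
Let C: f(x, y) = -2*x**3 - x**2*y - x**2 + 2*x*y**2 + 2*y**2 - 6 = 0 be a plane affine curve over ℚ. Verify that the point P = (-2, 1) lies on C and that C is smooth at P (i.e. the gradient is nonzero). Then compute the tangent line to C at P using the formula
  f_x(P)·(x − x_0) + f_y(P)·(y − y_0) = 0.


Tangent line at P: -14*x - 8*y - 20 = 0.

Step 1: f(-2, 1) = 0, so P lies on C.
Step 2: partial derivatives
  f_x(x, y) = -6*x**2 - 2*x*y - 2*x + 2*y**2, f_y(x, y) = -x**2 + 4*x*y + 4*y.
  f_x(P) = -14, f_y(P) = -8 (gradient nonzero, so P is smooth).
Step 3: tangent line at P: -14·(x − -2) + -8·(y − 1) = 0.
Expanding: -14*x - 8*y - 20 = 0.


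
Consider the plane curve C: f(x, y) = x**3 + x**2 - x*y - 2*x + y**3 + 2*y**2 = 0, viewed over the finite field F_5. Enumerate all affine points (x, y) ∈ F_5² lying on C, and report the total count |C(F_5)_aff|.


Affine F_5-points: {(0, 0), (0, 3), (1, 0), (2, 2), (3, 0), (3, 1), (3, 2), (4, 2), (4, 3)}; count = 9.

For each of the 25 pairs (x, y) ∈ F_5², evaluate f(x, y) mod 5. Record the zeros.
  x = 0: [0↦0, 1↦3, 2↦1, 3↦0, 4↦1]  zeros at y ∈ {0, 3}
  x = 1: [0↦0, 1↦2, 2↦4, 3↦2, 4↦2]  zeros at y ∈ {0}
  x = 2: [0↦3, 1↦4, 2↦0, 3↦2, 4↦1]  zeros at y ∈ {2}
  x = 3: [0↦0, 1↦0, 2↦0, 3↦1, 4↦4]  zeros at y ∈ {0, 1, 2}
  x = 4: [0↦2, 1↦1, 2↦0, 3↦0, 4↦2]  zeros at y ∈ {2, 3}
Collecting zeros: affine points = {(0, 0), (0, 3), (1, 0), (2, 2), (3, 0), (3, 1), (3, 2), (4, 2), (4, 3)}.
Total count |C(F_5)_aff| = 9.


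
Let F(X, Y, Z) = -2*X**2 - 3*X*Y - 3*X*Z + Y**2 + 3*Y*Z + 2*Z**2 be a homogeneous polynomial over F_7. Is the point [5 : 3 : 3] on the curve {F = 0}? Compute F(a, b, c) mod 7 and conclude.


F(5,3,3) ≡ 5 (mod 7); P is NOT on the curve.

Evaluate F(5, 3, 3) term-by-term (mod 7).
  -2*X**2 ↦ -2·25·1·1 = -50
  -3*X*Y ↦ -3·5·3·1 = -45
  -3*X*Z ↦ -3·5·1·3 = -45
  Y**2 ↦ 1·1·9·1 = 9
  3*Y*Z ↦ 3·1·3·3 = 27
  2*Z**2 ↦ 2·1·1·9 = 18
Sum: F(5, 3, 3) = (-50) + (-45) + (-45) + (9) + (27) + (18) = -86.
Reducing mod 7: -86 ≡ 5 (mod 7).
Since F(a, b, c) ≡ 5 ≠ 0 (mod 7), P does NOT lie on the curve.


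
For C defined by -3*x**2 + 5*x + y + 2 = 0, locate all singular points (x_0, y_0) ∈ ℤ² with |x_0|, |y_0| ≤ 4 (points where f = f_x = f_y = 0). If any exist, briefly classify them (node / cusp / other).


No singular points in the scanned grid; C is smooth there.

Compute partial derivatives:
  f_x = 5 - 6*x.
  f_y = 1.
f_y = 1 is a nonzero constant, so f_y never vanishes: no point (x, y) can satisfy f = f_x = f_y = 0. In particular no (x, y) ∈ {−4, ..., 4}² is singular; the curve is smooth.


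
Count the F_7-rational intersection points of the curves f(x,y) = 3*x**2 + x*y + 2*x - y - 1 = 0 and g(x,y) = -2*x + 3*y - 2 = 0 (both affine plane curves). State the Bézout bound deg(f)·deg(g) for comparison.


Common zeros: {(3, 5), (6, 0)}; count = 2; Bézout bound = 2.

deg(f) = 2, deg(g) = 1, so Bézout bound = 2.
Scan x ∈ F_7. For each x, list the y ∈ F_7 with f(x, y) ≡ 0 and those with g(x, y) ≡ 0 (mod 7); the common zeros in that column are the intersection.
  x = 0: f ≡ 0 at y ∈ {6}; g ≡ 0 at y ∈ {3}; common: ∅.
  x = 1: f ≡ 0 at y ∈ ∅; g ≡ 0 at y ∈ {6}; common: ∅.
  x = 2: f ≡ 0 at y ∈ {6}; g ≡ 0 at y ∈ {2}; common: ∅.
  x = 3: f ≡ 0 at y ∈ {5}; g ≡ 0 at y ∈ {5}; common: {5}.
  x = 4: f ≡ 0 at y ∈ {5}; g ≡ 0 at y ∈ {1}; common: ∅.
  x = 5: f ≡ 0 at y ∈ {0}; g ≡ 0 at y ∈ {4}; common: ∅.
  x = 6: f ≡ 0 at y ∈ {0}; g ≡ 0 at y ∈ {0}; common: {0}.
Collecting: common zeros = {(3, 5), (6, 0)}, so the count is 2.
Comparison with the Bézout bound: 2 ≤ 2 = deg(f)·deg(g), as expected for curves with no common component (the bound is attained).


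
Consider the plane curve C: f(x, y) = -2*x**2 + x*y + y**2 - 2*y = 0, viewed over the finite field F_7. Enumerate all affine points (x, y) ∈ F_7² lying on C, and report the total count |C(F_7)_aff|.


Affine F_7-points: {(0, 0), (0, 2), (1, 2), (1, 6), (2, 1), (2, 6)}; count = 6.

For each of the 49 pairs (x, y) ∈ F_7², evaluate f(x, y) mod 7. Record the zeros.
  x = 0: [0↦0, 1↦6, 2↦0, 3↦3, 4↦1, 5↦1, 6↦3]  zeros at y ∈ {0, 2}
  x = 1: [0↦5, 1↦5, 2↦0, 3↦4, 4↦3, 5↦4, 6↦0]  zeros at y ∈ {2, 6}
  x = 2: [0↦6, 1↦0, 2↦3, 3↦1, 4↦1, 5↦3, 6↦0]  zeros at y ∈ {1, 6}
  x = 3: [0↦3, 1↦5, 2↦2, 3↦1, 4↦2, 5↦5, 6↦3]  zeros at y ∈ ∅
  x = 4: [0↦3, 1↦6, 2↦4, 3↦4, 4↦6, 5↦3, 6↦2]  zeros at y ∈ ∅
  x = 5: [0↦6, 1↦3, 2↦2, 3↦3, 4↦6, 5↦4, 6↦4]  zeros at y ∈ ∅
  x = 6: [0↦5, 1↦3, 2↦3, 3↦5, 4↦2, 5↦1, 6↦2]  zeros at y ∈ ∅
Collecting zeros: affine points = {(0, 0), (0, 2), (1, 2), (1, 6), (2, 1), (2, 6)}.
Total count |C(F_7)_aff| = 6.


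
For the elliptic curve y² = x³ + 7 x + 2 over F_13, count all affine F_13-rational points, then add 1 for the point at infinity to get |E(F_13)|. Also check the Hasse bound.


Affine points = {(1, 6), (1, 7), (4, 4), (4, 9), (6, 0), (7, 2), (7, 11), (9, 1), (9, 12)}; affine count = 9; |E(F_13)| = 10.

Discriminant check: Δ ∝ 4a³ + 27b² = 4·7³ + 27·2² = 4·343 + 27·4 ≡ 11 (mod 13). Nonzero ⇒ E is nonsingular.
For each x ∈ F_13, compute rhs = x³ + 7·x + 2 mod 13, then count y ∈ F_13 with y² ≡ rhs.
  x = 0: rhs = 2, matching y values: none (0 points).
  x = 1: rhs = 10, matching y values: 6, 7 (2 points).
  x = 2: rhs = 11, matching y values: none (0 points).
  x = 3: rhs = 11, matching y values: none (0 points).
  x = 4: rhs = 3, matching y values: 4, 9 (2 points).
  x = 5: rhs = 6, matching y values: none (0 points).
  x = 6: rhs = 0, matching y values: 0 (1 points).
  x = 7: rhs = 4, matching y values: 2, 11 (2 points).
  x = 8: rhs = 11, matching y values: none (0 points).
  x = 9: rhs = 1, matching y values: 1, 12 (2 points).
  x = 10: rhs = 6, matching y values: none (0 points).
  x = 11: rhs = 6, matching y values: none (0 points).
  x = 12: rhs = 7, matching y values: none (0 points).
Total affine count: 9.
Full point count |E(F_13)| = 9 + 1 = 10.
Hasse bound: |10 − (13+1)| = |-4| = 4 ≤ 2√13 ≈ 7.2111 ✓.


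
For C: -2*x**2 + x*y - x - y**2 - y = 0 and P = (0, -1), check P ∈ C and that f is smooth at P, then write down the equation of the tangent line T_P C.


Tangent line at P: -2*x + y + 1 = 0.

Step 1: f(0, -1) = 0, so P lies on C.
Step 2: partial derivatives
  f_x(x, y) = -4*x + y - 1, f_y(x, y) = x - 2*y - 1.
  f_x(P) = -2, f_y(P) = 1 (gradient nonzero, so P is smooth).
Step 3: tangent line at P: -2·(x − 0) + 1·(y − -1) = 0.
Expanding: -2*x + y + 1 = 0.


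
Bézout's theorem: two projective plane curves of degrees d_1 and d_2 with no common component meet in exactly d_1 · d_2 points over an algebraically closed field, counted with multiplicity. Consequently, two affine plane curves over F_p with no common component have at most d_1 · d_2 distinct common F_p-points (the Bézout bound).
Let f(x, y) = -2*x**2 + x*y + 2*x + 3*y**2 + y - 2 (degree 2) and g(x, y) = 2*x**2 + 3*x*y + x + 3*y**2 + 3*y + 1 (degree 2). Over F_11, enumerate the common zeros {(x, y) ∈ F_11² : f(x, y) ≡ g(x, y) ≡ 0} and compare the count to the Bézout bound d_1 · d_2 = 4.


Common zeros: {(5, 1)}; count = 1; Bézout bound = 4.

deg(f) = 2, deg(g) = 2, so Bézout bound = 4.
Scan x ∈ F_11. For each x, list the y ∈ F_11 with f(x, y) ≡ 0 and those with g(x, y) ≡ 0 (mod 11); the common zeros in that column are the intersection.
  x = 0: f ≡ 0 at y ∈ {8, 10}; g ≡ 0 at y ∈ ∅; common: ∅.
  x = 1: f ≡ 0 at y ∈ ∅; g ≡ 0 at y ∈ ∅; common: ∅.
  x = 2: f ≡ 0 at y ∈ {1, 9}; g ≡ 0 at y ∈ {0, 8}; common: ∅.
  x = 3: f ≡ 0 at y ∈ ∅; g ≡ 0 at y ∈ {0, 7}; common: ∅.
  x = 4: f ≡ 0 at y ∈ ∅; g ≡ 0 at y ∈ {1, 5}; common: ∅.
  x = 5: f ≡ 0 at y ∈ {1, 8}; g ≡ 0 at y ∈ {1, 4}; common: {1}.
  x = 6: f ≡ 0 at y ∈ {6, 10}; g ≡ 0 at y ∈ ∅; common: ∅.
  x = 7: f ≡ 0 at y ∈ ∅; g ≡ 0 at y ∈ ∅; common: ∅.
  x = 8: f ≡ 0 at y ∈ ∅; g ≡ 0 at y ∈ {6, 7}; common: ∅.
  x = 9: f ≡ 0 at y ∈ {6, 9}; g ≡ 0 at y ∈ ∅; common: ∅.
  x = 10: f ≡ 0 at y ∈ ∅; g ≡ 0 at y ∈ {5, 6}; common: ∅.
Collecting: common zeros = {(5, 1)}, so the count is 1.
Comparison with the Bézout bound: 1 ≤ 4 = deg(f)·deg(g), as expected for curves with no common component (the affine F_11-count falls short of the bound because intersections may lie at infinity, over extension fields, or carry multiplicity).


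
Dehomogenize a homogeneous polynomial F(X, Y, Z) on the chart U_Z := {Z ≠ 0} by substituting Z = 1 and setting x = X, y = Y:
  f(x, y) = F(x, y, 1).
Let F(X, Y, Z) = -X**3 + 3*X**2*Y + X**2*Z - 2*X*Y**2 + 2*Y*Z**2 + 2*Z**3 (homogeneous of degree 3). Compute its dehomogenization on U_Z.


f(x, y) = -x**3 + 3*x**2*y + x**2 - 2*x*y**2 + 2*y + 2

On U_Z we set Z = 1. Each monomial c·X^i·Y^j·Z^k in F becomes c·x^i·y^j·1^k = c·x^i·y^j.
Substituting Z = 1: F(X, Y, 1) = -x**3 + 3*x**2*y + x**2 - 2*x*y**2 + 2*y + 2.
Note: deg(f) ≤ deg(F) = 3; strict inequality happens when F is divisible by Z (lost terms).


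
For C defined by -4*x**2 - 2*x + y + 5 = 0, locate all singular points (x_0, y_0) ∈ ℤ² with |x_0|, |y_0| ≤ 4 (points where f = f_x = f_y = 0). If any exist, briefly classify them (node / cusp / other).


No singular points in the scanned grid; C is smooth there.

Compute partial derivatives:
  f_x = -8*x - 2.
  f_y = 1.
f_y = 1 is a nonzero constant, so f_y never vanishes: no point (x, y) can satisfy f = f_x = f_y = 0. In particular no (x, y) ∈ {−4, ..., 4}² is singular; the curve is smooth.


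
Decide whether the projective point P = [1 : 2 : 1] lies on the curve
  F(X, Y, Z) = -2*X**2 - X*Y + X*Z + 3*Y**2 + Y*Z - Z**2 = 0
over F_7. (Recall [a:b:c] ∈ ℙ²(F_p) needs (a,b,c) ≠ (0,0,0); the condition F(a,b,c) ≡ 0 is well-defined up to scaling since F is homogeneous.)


F(1,2,1) ≡ 3 (mod 7); P is NOT on the curve.

Evaluate F(1, 2, 1) term-by-term (mod 7).
  -2*X**2 ↦ -2·1·1·1 = -2
  -X*Y ↦ -1·1·2·1 = -2
  X*Z ↦ 1·1·1·1 = 1
  3*Y**2 ↦ 3·1·4·1 = 12
  Y*Z ↦ 1·1·2·1 = 2
  -Z**2 ↦ -1·1·1·1 = -1
Sum: F(1, 2, 1) = (-2) + (-2) + (1) + (12) + (2) + (-1) = 10.
Reducing mod 7: 10 ≡ 3 (mod 7).
Since F(a, b, c) ≡ 3 ≠ 0 (mod 7), P does NOT lie on the curve.


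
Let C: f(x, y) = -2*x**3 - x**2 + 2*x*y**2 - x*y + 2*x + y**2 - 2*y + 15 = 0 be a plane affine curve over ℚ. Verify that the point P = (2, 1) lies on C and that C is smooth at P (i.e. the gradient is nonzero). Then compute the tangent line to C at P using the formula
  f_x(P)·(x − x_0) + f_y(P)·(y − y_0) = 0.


Tangent line at P: -25*x + 6*y + 44 = 0.

Step 1: f(2, 1) = 0, so P lies on C.
Step 2: partial derivatives
  f_x(x, y) = -6*x**2 - 2*x + 2*y**2 - y + 2, f_y(x, y) = 4*x*y - x + 2*y - 2.
  f_x(P) = -25, f_y(P) = 6 (gradient nonzero, so P is smooth).
Step 3: tangent line at P: -25·(x − 2) + 6·(y − 1) = 0.
Expanding: -25*x + 6*y + 44 = 0.


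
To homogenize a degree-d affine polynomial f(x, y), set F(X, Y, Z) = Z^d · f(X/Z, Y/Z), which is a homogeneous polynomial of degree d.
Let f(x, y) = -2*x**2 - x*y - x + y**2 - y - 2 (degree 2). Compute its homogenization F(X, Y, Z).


F(X, Y, Z) = -2*X**2 - X*Y - X*Z + Y**2 - Y*Z - 2*Z**2

deg(f) = 2.
Substitute x = X/Z, y = Y/Z into f, then multiply by Z^2.
  monomial -2·x^2·y^0 ↦ -2·X^2·Y^0·Z^0.
  monomial -1·x^1·y^1 ↦ -1·X^1·Y^1·Z^0.
  monomial -1·x^1·y^0 ↦ -1·X^1·Y^0·Z^1.
  monomial 1·x^0·y^2 ↦ 1·X^0·Y^2·Z^0.
  monomial -1·x^0·y^1 ↦ -1·X^0·Y^1·Z^1.
  monomial -2·x^0·y^0 ↦ -2·X^0·Y^0·Z^2.
Collecting: F(X, Y, Z) = -2*X**2 - X*Y - X*Z + Y**2 - Y*Z - 2*Z**2.


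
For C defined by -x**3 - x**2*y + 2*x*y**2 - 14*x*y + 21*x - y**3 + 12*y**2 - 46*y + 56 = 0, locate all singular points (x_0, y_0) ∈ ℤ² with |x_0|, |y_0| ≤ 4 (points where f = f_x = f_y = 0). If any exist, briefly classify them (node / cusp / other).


Singular points: {(-1, 3)}; classification: cusp.

Compute partial derivatives:
  f_x = -3*x**2 - 2*x*y + 2*y**2 - 14*y + 21.
  f_y = -x**2 + 4*x*y - 14*x - 3*y**2 + 24*y - 46.
Scan x_0 ∈ {−4, ..., 4}. For each x_0, f_y(x_0, y) is a polynomial in y; find its integer roots y ∈ {−4, ..., 4}, then test f_x and f at those candidates.
  x = -4: f_y(-4, y) = -3*y**2 + 8*y - 6; no integer root y with |y| ≤ 4.
  x = -3: f_y(-3, y) = -3*y**2 + 12*y - 13; no integer root y with |y| ≤ 4.
  x = -2: f_y(-2, y) = -3*y**2 + 16*y - 22; no integer root y with |y| ≤ 4.
  x = -1: f_y(-1, y) = -3*y**2 + 20*y - 33; vanishes at y ∈ {3}. (-1, 3): f_x = 0, f = 0 — SINGULAR.
  x = 0: f_y(0, y) = -3*y**2 + 24*y - 46; no integer root y with |y| ≤ 4.
  x = 1: f_y(1, y) = -3*y**2 + 28*y - 61; no integer root y with |y| ≤ 4.
  x = 2: f_y(2, y) = -3*y**2 + 32*y - 78; no integer root y with |y| ≤ 4.
  x = 3: f_y(3, y) = -3*y**2 + 36*y - 97; no integer root y with |y| ≤ 4.
  x = 4: f_y(4, y) = -3*y**2 + 40*y - 118; no integer root y with |y| ≤ 4.
Only singular point on the grid: (-1, 3).
Classify: substitute x = -1 + u, y = 3 + v and expand: f = -u**3 - u**2*v + 2*u*v**2 - v**3 + v**2.
No constant or linear terms (consistent with a singular point). Quadratic part: v**2. Cubic part: -u**3 - u**2*v + 2*u*v**2 - v**3.
The quadratic part v**2 is a perfect square, so there is a single (double) tangent line v = 0, i.e. y = 3. Restricting the cubic part to that line (v = 0) leaves -u**3 ≠ 0, so f is not divisible by v and the branch is v² ≈ u**3 to lowest order — this is a cusp.
Classification: cusp.


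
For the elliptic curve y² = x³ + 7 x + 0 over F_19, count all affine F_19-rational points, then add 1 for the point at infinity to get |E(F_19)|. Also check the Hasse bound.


Affine points = {(0, 0), (4, 4), (4, 15), (6, 7), (6, 12), (8, 6), (8, 13), (10, 5), (10, 14), (12, 8), (12, 11), (14, 7), (14, 12), (16, 3), (16, 16), (17, 4), (17, 15), (18, 7), (18, 12)}; affine count = 19; |E(F_19)| = 20.

Discriminant check: Δ ∝ 4a³ + 27b² = 4·7³ + 27·0² = 4·343 + 27·0 ≡ 4 (mod 19). Nonzero ⇒ E is nonsingular.
For each x ∈ F_19, compute rhs = x³ + 7·x + 0 mod 19, then count y ∈ F_19 with y² ≡ rhs.
  x = 0: rhs = 0, matching y values: 0 (1 points).
  x = 1: rhs = 8, matching y values: none (0 points).
  x = 2: rhs = 3, matching y values: none (0 points).
  x = 3: rhs = 10, matching y values: none (0 points).
  x = 4: rhs = 16, matching y values: 4, 15 (2 points).
  x = 5: rhs = 8, matching y values: none (0 points).
  x = 6: rhs = 11, matching y values: 7, 12 (2 points).
  x = 7: rhs = 12, matching y values: none (0 points).
  x = 8: rhs = 17, matching y values: 6, 13 (2 points).
  x = 9: rhs = 13, matching y values: none (0 points).
  x = 10: rhs = 6, matching y values: 5, 14 (2 points).
  x = 11: rhs = 2, matching y values: none (0 points).
  x = 12: rhs = 7, matching y values: 8, 11 (2 points).
  x = 13: rhs = 8, matching y values: none (0 points).
  x = 14: rhs = 11, matching y values: 7, 12 (2 points).
  x = 15: rhs = 3, matching y values: none (0 points).
  x = 16: rhs = 9, matching y values: 3, 16 (2 points).
  x = 17: rhs = 16, matching y values: 4, 15 (2 points).
  x = 18: rhs = 11, matching y values: 7, 12 (2 points).
Total affine count: 19.
Full point count |E(F_19)| = 19 + 1 = 20.
Hasse bound: |20 − (19+1)| = |0| = 0 ≤ 2√19 ≈ 8.7178 ✓.


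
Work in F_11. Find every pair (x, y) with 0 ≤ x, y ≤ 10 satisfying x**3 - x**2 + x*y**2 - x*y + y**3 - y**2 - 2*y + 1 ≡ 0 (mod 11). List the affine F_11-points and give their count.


Affine F_11-points: {(5, 1), (5, 3), (6, 9), (7, 7), (9, 0), (9, 3)}; count = 6.

For each of the 121 pairs (x, y) ∈ F_11², evaluate f(x, y) mod 11. Record the zeros.
  x = 0: [0↦1, 1↦10, 2↦1, 3↦2, 4↦8, 5↦3, 6↦4, 7↦6, 8↦4, 9↦4, 10↦1]  zeros at y ∈ ∅
  x = 1: [0↦1, 1↦10, 2↦3, 3↦8, 4↦9, 5↦1, 6↦1, 7↦4, 8↦5, 9↦10, 10↦3]  zeros at y ∈ ∅
  x = 2: [0↦5, 1↦3, 2↦9, 3↦7, 4↦3, 5↦3, 6↦2, 7↦6, 8↦10, 9↦9, 10↦9]  zeros at y ∈ ∅
  x = 3: [0↦8, 1↦6, 2↦3, 3↦5, 4↦7, 5↦4, 6↦2, 7↦7, 8↦3, 9↦7, 10↦3]  zeros at y ∈ ∅
  x = 4: [0↦5, 1↦3, 2↦2, 3↦8, 4↦5, 5↦10, 6↦7, 7↦2, 8↦1, 9↦10, 10↦2]  zeros at y ∈ ∅
  x = 5: [0↦2, 1↦0, 2↦1, 3↦0, 4↦3, 5↦5, 6↦1, 7↦8, 8↦10, 9↦2, 10↦1]  zeros at y ∈ {1, 3}
  x = 6: [0↦5, 1↦3, 2↦6, 3↦9, 4↦7, 5↦6, 6↦1, 7↦9, 8↦3, 9↦0, 10↦6]  zeros at y ∈ {9}
  x = 7: [0↦9, 1↦7, 2↦1, 3↦8, 4↦1, 5↦8, 6↦2, 7↦0, 8↦8, 9↦10, 10↦1]  zeros at y ∈ {7}
  x = 8: [0↦9, 1↦7, 2↦3, 3↦3, 4↦2, 5↦6, 6↦10, 7↦9, 8↦9, 9↦5, 10↦3]  zeros at y ∈ ∅
  x = 9: [0↦0, 1↦9, 2↦7, 3↦0, 4↦5, 5↦6, 6↦9, 7↦9, 8↦1, 9↦2, 10↦7]  zeros at y ∈ {0, 3}
  x = 10: [0↦10, 1↦8, 2↦8, 3↦5, 4↦5, 5↦3, 6↦5, 7↦6, 8↦1, 9↦7, 10↦8]  zeros at y ∈ ∅
Collecting zeros: affine points = {(5, 1), (5, 3), (6, 9), (7, 7), (9, 0), (9, 3)}.
Total count |C(F_11)_aff| = 6.


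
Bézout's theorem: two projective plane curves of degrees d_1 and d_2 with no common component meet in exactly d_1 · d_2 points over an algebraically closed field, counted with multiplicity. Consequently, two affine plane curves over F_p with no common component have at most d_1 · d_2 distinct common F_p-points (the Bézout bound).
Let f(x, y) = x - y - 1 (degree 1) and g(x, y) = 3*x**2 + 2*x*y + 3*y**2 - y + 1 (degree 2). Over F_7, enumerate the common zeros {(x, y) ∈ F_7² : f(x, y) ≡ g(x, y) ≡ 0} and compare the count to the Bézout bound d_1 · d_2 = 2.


Common zeros: ∅; count = 0; Bézout bound = 2.

deg(f) = 1, deg(g) = 2, so Bézout bound = 2.
Scan x ∈ F_7. For each x, list the y ∈ F_7 with f(x, y) ≡ 0 and those with g(x, y) ≡ 0 (mod 7); the common zeros in that column are the intersection.
  x = 0: f ≡ 0 at y ∈ {6}; g ≡ 0 at y ∈ ∅; common: ∅.
  x = 1: f ≡ 0 at y ∈ {0}; g ≡ 0 at y ∈ {4, 5}; common: ∅.
  x = 2: f ≡ 0 at y ∈ {1}; g ≡ 0 at y ∈ {3}; common: ∅.
  x = 3: f ≡ 0 at y ∈ {2}; g ≡ 0 at y ∈ {0, 3}; common: ∅.
  x = 4: f ≡ 0 at y ∈ {3}; g ≡ 0 at y ∈ {0}; common: ∅.
  x = 5: f ≡ 0 at y ∈ {4}; g ≡ 0 at y ∈ {5, 6}; common: ∅.
  x = 6: f ≡ 0 at y ∈ {5}; g ≡ 0 at y ∈ ∅; common: ∅.
Collecting: common zeros = ∅, so the count is 0.
Comparison with the Bézout bound: 0 ≤ 2 = deg(f)·deg(g), as expected for curves with no common component (the affine F_7-count falls short of the bound because intersections may lie at infinity, over extension fields, or carry multiplicity).
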